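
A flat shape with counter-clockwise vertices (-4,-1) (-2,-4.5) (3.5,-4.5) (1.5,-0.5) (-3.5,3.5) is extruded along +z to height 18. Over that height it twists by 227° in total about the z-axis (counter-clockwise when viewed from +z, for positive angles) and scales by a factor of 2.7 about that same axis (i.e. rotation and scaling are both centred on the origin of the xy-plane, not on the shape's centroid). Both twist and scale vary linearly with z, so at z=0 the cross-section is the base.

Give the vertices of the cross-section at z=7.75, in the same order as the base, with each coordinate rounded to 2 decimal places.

Cross-section at z=7.75: (2.65,-6.63) (8.19,-2.38) (6.91,7.06) (0.51,2.69) (-5.19,-6.82)

t = z/height = 7.75/18 = 0.430556
s = 1 + (scale-1)·z/height = 1 + (2.7-1)·7.75/18 = 1.731944
θ = twist·z/height = 227°·7.75/18 = 97.7361° = 1.705817 rad
cos θ = -0.134611, sin θ = 0.990899 (intermediates below are computed at full precision and shown rounded to 5 d.p.)
v1: (-4,-1) → rotate → (1.52934,-3.82898) → ×s → (2.64873,-6.63159) → (2.65,-6.63)
v2: (-2,-4.5) → rotate → (4.72826,-1.37605) → ×s → (8.18909,-2.38324) → (8.19,-2.38)
v3: (3.5,-4.5) → rotate → (3.98791,4.07389) → ×s → (6.90683,7.05576) → (6.91,7.06)
v4: (1.5,-0.5) → rotate → (0.29353,1.55365) → ×s → (0.50838,2.69084) → (0.51,2.69)
v5: (-3.5,3.5) → rotate → (-2.99701,-3.93928) → ×s → (-5.19065,-6.82262) → (-5.19,-6.82)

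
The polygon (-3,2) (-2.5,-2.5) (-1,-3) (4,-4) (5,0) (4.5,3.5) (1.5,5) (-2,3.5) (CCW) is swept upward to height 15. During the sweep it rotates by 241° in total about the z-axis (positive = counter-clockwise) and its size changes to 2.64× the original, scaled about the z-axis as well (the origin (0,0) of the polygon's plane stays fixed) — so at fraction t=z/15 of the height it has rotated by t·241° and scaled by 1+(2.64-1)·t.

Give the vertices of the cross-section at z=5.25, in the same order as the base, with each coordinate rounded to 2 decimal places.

Cross-section at z=5.25: (-3.60,-4.39) (3.53,-4.30) (4.54,-2.03) (6.89,5.65) (0.77,7.83) (-4.78,7.59) (-7.60,3.12) (-5.79,-2.59)

t = z/height = 5.25/15 = 0.35
s = 1 + (scale-1)·z/height = 1 + (2.64-1)·5.25/15 = 1.574000
θ = twist·z/height = 241°·5.25/15 = 84.3500° = 1.472185 rad
cos θ = 0.098451, sin θ = 0.995142 (intermediates below are computed at full precision and shown rounded to 5 d.p.)
v1: (-3,2) → rotate → (-2.28564,-2.78852) → ×s → (-3.59759,-4.38913) → (-3.60,-4.39)
v2: (-2.5,-2.5) → rotate → (2.24173,-2.73398) → ×s → (3.52848,-4.30329) → (3.53,-4.30)
v3: (-1,-3) → rotate → (2.88697,-1.29050) → ×s → (4.54410,-2.03124) → (4.54,-2.03)
v4: (4,-4) → rotate → (4.37437,3.58676) → ×s → (6.88526,5.64556) → (6.89,5.65)
v5: (5,0) → rotate → (0.49226,4.97571) → ×s → (0.77481,7.83177) → (0.77,7.83)
v6: (4.5,3.5) → rotate → (-3.03997,4.82272) → ×s → (-4.78491,7.59096) → (-4.78,7.59)
v7: (1.5,5) → rotate → (-4.82803,1.98497) → ×s → (-7.59932,3.12434) → (-7.60,3.12)
v8: (-2,3.5) → rotate → (-3.67990,-1.64570) → ×s → (-5.79216,-2.59034) → (-5.79,-2.59)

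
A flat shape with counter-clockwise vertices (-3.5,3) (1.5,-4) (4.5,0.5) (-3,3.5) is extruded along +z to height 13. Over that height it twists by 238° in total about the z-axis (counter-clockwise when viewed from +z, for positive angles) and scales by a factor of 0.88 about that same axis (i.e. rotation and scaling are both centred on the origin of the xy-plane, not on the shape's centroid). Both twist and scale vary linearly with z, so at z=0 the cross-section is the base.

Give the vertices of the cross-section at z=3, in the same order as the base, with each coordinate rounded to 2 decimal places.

Cross-section at z=3: (-4.34,-1.11) (4.02,-1.04) (2.12,3.86) (-4.46,-0.43)

t = z/height = 3/13 = 0.230769
s = 1 + (scale-1)·z/height = 1 + (0.88-1)·3/13 = 0.972308
θ = twist·z/height = 238°·3/13 = 54.9231° = 0.958589 rad
cos θ = 0.574676, sin θ = 0.818381 (intermediates below are computed at full precision and shown rounded to 5 d.p.)
v1: (-3.5,3) → rotate → (-4.46651,-1.14031) → ×s → (-4.34282,-1.10873) → (-4.34,-1.11)
v2: (1.5,-4) → rotate → (4.13554,-1.07113) → ×s → (4.02102,-1.04147) → (4.02,-1.04)
v3: (4.5,0.5) → rotate → (2.17685,3.97005) → ×s → (2.11657,3.86011) → (2.12,3.86)
v4: (-3,3.5) → rotate → (-4.58836,-0.44378) → ×s → (-4.46130,-0.43149) → (-4.46,-0.43)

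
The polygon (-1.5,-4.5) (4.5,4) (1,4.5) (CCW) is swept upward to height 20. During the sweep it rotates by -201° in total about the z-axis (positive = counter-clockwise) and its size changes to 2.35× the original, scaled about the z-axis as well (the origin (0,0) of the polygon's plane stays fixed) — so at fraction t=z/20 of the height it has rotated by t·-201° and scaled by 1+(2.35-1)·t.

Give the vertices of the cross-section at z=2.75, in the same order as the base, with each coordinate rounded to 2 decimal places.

t = z/height = 2.75/20 = 0.1375
s = 1 + (scale-1)·z/height = 1 + (2.35-1)·2.75/20 = 1.185625
θ = twist·z/height = -201°·2.75/20 = -27.6375° = -0.482365 rad
cos θ = 0.885900, sin θ = -0.463876 (intermediates below are computed at full precision and shown rounded to 5 d.p.)
v1: (-1.5,-4.5) → rotate → (-3.41629,-3.29074) → ×s → (-4.05044,-3.90158) → (-4.05,-3.90)
v2: (4.5,4) → rotate → (5.84205,1.45616) → ×s → (6.92649,1.72646) → (6.93,1.73)
v3: (1,4.5) → rotate → (2.97334,3.52267) → ×s → (3.52527,4.17657) → (3.53,4.18)

Cross-section at z=2.75: (-4.05,-3.90) (6.93,1.73) (3.53,4.18)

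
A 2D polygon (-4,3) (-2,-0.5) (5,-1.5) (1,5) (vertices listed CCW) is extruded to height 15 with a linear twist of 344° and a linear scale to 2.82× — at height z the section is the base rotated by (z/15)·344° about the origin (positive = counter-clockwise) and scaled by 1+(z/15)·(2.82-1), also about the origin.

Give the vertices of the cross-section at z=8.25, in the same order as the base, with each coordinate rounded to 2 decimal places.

t = z/height = 8.25/15 = 0.55
s = 1 + (scale-1)·z/height = 1 + (2.82-1)·8.25/15 = 2.001000
θ = twist·z/height = 344°·8.25/15 = 189.2000° = 3.302163 rad
cos θ = -0.987136, sin θ = -0.159881 (intermediates below are computed at full precision and shown rounded to 5 d.p.)
v1: (-4,3) → rotate → (4.42819,-2.32188) → ×s → (8.86081,-4.64609) → (8.86,-4.65)
v2: (-2,-0.5) → rotate → (1.89433,0.81333) → ×s → (3.79056,1.62747) → (3.79,1.63)
v3: (5,-1.5) → rotate → (-5.17550,0.68130) → ×s → (-10.35618,1.36328) → (-10.36,1.36)
v4: (1,5) → rotate → (-0.18773,-5.09556) → ×s → (-0.37565,-10.19622) → (-0.38,-10.20)

Cross-section at z=8.25: (8.86,-4.65) (3.79,1.63) (-10.36,1.36) (-0.38,-10.20)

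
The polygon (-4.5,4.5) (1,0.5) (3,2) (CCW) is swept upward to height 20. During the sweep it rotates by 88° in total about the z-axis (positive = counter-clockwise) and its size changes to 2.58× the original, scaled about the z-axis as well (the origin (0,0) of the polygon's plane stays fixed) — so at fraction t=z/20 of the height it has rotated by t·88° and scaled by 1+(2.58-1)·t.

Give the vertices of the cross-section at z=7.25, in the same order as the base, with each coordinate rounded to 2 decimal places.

t = z/height = 7.25/20 = 0.3625
s = 1 + (scale-1)·z/height = 1 + (2.58-1)·7.25/20 = 1.572750
θ = twist·z/height = 88°·7.25/20 = 31.9000° = 0.556760 rad
cos θ = 0.848972, sin θ = 0.528438 (intermediates below are computed at full precision and shown rounded to 5 d.p.)
v1: (-4.5,4.5) → rotate → (-6.19835,1.44240) → ×s → (-9.74845,2.26853) → (-9.75,2.27)
v2: (1,0.5) → rotate → (0.58475,0.95292) → ×s → (0.91967,1.49871) → (0.92,1.50)
v3: (3,2) → rotate → (1.49004,3.28326) → ×s → (2.34346,5.16374) → (2.34,5.16)

Cross-section at z=7.25: (-9.75,2.27) (0.92,1.50) (2.34,5.16)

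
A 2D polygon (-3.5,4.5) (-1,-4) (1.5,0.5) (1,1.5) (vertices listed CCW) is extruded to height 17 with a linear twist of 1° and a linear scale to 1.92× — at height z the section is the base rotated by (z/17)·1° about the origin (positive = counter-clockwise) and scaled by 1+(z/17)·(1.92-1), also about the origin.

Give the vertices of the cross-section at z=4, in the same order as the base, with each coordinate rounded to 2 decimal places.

t = z/height = 4/17 = 0.235294
s = 1 + (scale-1)·z/height = 1 + (1.92-1)·4/17 = 1.216471
θ = twist·z/height = 1°·4/17 = 0.2353° = 0.004107 rad
cos θ = 0.999992, sin θ = 0.004107 (intermediates below are computed at full precision and shown rounded to 5 d.p.)
v1: (-3.5,4.5) → rotate → (-3.51845,4.48559) → ×s → (-4.28009,5.45659) → (-4.28,5.46)
v2: (-1,-4) → rotate → (-0.98356,-4.00407) → ×s → (-1.19648,-4.87084) → (-1.20,-4.87)
v3: (1.5,0.5) → rotate → (1.49793,0.50616) → ×s → (1.82219,0.61572) → (1.82,0.62)
v4: (1,1.5) → rotate → (0.99383,1.50409) → ×s → (1.20897,1.82969) → (1.21,1.83)

Cross-section at z=4: (-4.28,5.46) (-1.20,-4.87) (1.82,0.62) (1.21,1.83)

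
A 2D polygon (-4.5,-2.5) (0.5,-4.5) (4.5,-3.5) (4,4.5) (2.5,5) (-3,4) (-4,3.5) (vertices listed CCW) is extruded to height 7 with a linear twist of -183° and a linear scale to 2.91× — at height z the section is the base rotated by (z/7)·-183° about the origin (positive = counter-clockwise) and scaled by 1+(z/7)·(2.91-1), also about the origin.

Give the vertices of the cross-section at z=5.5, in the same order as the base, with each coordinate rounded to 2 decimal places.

t = z/height = 5.5/7 = 0.785714
s = 1 + (scale-1)·z/height = 1 + (2.91-1)·5.5/7 = 2.500714
θ = twist·z/height = -183°·5.5/7 = -143.7857° = -2.509534 rad
cos θ = -0.806813, sin θ = -0.590807 (intermediates below are computed at full precision and shown rounded to 5 d.p.)
v1: (-4.5,-2.5) → rotate → (2.15364,4.67566) → ×s → (5.38564,11.69250) → (5.39,11.69)
v2: (0.5,-4.5) → rotate → (-3.06204,3.33526) → ×s → (-7.65728,8.34052) → (-7.66,8.34)
v3: (4.5,-3.5) → rotate → (-5.69848,0.16521) → ×s → (-14.25028,0.41315) → (-14.25,0.41)
v4: (4,4.5) → rotate → (-0.56862,-5.99389) → ×s → (-1.42196,-14.98900) → (-1.42,-14.99)
v5: (2.5,5) → rotate → (0.93700,-5.51108) → ×s → (2.34317,-13.78164) → (2.34,-13.78)
v6: (-3,4) → rotate → (4.78367,-1.45483) → ×s → (11.96258,-3.63812) → (11.96,-3.64)
v7: (-4,3.5) → rotate → (5.29508,-0.46062) → ×s → (13.24147,-1.15187) → (13.24,-1.15)

Cross-section at z=5.5: (5.39,11.69) (-7.66,8.34) (-14.25,0.41) (-1.42,-14.99) (2.34,-13.78) (11.96,-3.64) (13.24,-1.15)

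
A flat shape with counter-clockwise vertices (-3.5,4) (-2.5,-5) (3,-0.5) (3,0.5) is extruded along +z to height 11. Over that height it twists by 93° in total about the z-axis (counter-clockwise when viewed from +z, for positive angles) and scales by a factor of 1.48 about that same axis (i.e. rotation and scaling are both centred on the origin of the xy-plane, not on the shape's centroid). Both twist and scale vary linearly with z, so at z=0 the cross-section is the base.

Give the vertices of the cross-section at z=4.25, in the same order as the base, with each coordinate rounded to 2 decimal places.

Cross-section at z=4.25: (-6.14,1.40) (1.08,-6.54) (3.23,1.61) (2.53,2.57)

t = z/height = 4.25/11 = 0.386364
s = 1 + (scale-1)·z/height = 1 + (1.48-1)·4.25/11 = 1.185455
θ = twist·z/height = 93°·4.25/11 = 35.9318° = 0.627129 rad
cos θ = 0.809716, sin θ = 0.586822 (intermediates below are computed at full precision and shown rounded to 5 d.p.)
v1: (-3.5,4) → rotate → (-5.18129,1.18499) → ×s → (-6.14219,1.40475) → (-6.14,1.40)
v2: (-2.5,-5) → rotate → (0.90982,-5.51563) → ×s → (1.07855,-6.53853) → (1.08,-6.54)
v3: (3,-0.5) → rotate → (2.72256,1.35561) → ×s → (3.22747,1.60701) → (3.23,1.61)
v4: (3,0.5) → rotate → (2.13574,2.16532) → ×s → (2.53182,2.56689) → (2.53,2.57)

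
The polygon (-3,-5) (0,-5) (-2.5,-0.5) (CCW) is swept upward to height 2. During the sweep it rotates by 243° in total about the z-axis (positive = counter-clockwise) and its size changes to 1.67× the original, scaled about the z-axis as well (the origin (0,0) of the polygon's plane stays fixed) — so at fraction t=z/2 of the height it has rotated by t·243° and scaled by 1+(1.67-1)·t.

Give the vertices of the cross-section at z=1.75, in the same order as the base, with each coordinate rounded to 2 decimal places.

Cross-section at z=1.75: (-0.27,9.25) (-4.28,6.68) (2.91,2.81)

t = z/height = 1.75/2 = 0.875
s = 1 + (scale-1)·z/height = 1 + (1.67-1)·1.75/2 = 1.586250
θ = twist·z/height = 243°·1.75/2 = 212.6250° = 3.711006 rad
cos θ = -0.842217, sin θ = -0.539138 (intermediates below are computed at full precision and shown rounded to 5 d.p.)
v1: (-3,-5) → rotate → (-0.16904,5.82850) → ×s → (-0.26814,9.24546) → (-0.27,9.25)
v2: (0,-5) → rotate → (-2.69569,4.21109) → ×s → (-4.27604,6.67984) → (-4.28,6.68)
v3: (-2.5,-0.5) → rotate → (1.83597,1.76895) → ×s → (2.91231,2.80600) → (2.91,2.81)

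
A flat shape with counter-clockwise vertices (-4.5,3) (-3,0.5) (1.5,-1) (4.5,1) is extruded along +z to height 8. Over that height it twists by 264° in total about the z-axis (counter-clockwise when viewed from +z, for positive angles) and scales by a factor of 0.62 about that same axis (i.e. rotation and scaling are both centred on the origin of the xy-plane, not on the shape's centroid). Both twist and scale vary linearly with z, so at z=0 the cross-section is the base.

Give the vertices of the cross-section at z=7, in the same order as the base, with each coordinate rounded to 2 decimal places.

Cross-section at z=7: (3.45,1.07) (1.52,1.35) (-1.15,-0.36) (-1.37,-2.75)

t = z/height = 7/8 = 0.875
s = 1 + (scale-1)·z/height = 1 + (0.62-1)·7/8 = 0.667500
θ = twist·z/height = 264°·7/8 = 231.0000° = 4.031711 rad
cos θ = -0.629320, sin θ = -0.777146 (intermediates below are computed at full precision and shown rounded to 5 d.p.)
v1: (-4.5,3) → rotate → (5.16338,1.60920) → ×s → (3.44656,1.07414) → (3.45,1.07)
v2: (-3,0.5) → rotate → (2.27653,2.01678) → ×s → (1.51959,1.34620) → (1.52,1.35)
v3: (1.5,-1) → rotate → (-1.72113,-0.53640) → ×s → (-1.14885,-0.35805) → (-1.15,-0.36)
v4: (4.5,1) → rotate → (-2.05480,-4.12648) → ×s → (-1.37158,-2.75442) → (-1.37,-2.75)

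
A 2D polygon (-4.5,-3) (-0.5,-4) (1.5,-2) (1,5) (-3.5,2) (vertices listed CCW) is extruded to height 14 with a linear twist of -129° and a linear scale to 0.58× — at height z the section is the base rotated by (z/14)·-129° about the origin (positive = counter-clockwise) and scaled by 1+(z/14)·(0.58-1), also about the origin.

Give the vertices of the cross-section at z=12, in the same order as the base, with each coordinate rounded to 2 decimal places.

t = z/height = 12/14 = 0.857143
s = 1 + (scale-1)·z/height = 1 + (0.58-1)·12/14 = 0.640000
θ = twist·z/height = -129°·12/14 = -110.5714° = -1.929835 rad
cos θ = -0.351375, sin θ = -0.936235 (intermediates below are computed at full precision and shown rounded to 5 d.p.)
v1: (-4.5,-3) → rotate → (-1.22752,5.26718) → ×s → (-0.78561,3.37100) → (-0.79,3.37)
v2: (-0.5,-4) → rotate → (-3.56925,1.87362) → ×s → (-2.28432,1.19911) → (-2.28,1.20)
v3: (1.5,-2) → rotate → (-2.39953,-0.70160) → ×s → (-1.53570,-0.44903) → (-1.54,-0.45)
v4: (1,5) → rotate → (4.32980,-2.69311) → ×s → (2.77107,-1.72359) → (2.77,-1.72)
v5: (-3.5,2) → rotate → (3.10228,2.57407) → ×s → (1.98546,1.64741) → (1.99,1.65)

Cross-section at z=12: (-0.79,3.37) (-2.28,1.20) (-1.54,-0.45) (2.77,-1.72) (1.99,1.65)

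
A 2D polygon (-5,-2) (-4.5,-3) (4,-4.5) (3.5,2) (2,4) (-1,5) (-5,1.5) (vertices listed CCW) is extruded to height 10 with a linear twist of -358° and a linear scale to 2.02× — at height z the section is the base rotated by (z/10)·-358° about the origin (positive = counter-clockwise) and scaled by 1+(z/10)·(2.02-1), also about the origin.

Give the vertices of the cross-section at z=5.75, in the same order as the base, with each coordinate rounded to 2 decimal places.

Cross-section at z=5.75: (8.52,-0.60) (8.50,1.17) (-2.60,9.19) (-6.38,-0.43) (-5.62,-4.33) (-2.03,-7.83) (6.10,-5.60)

t = z/height = 5.75/10 = 0.575
s = 1 + (scale-1)·z/height = 1 + (2.02-1)·5.75/10 = 1.586500
θ = twist·z/height = -358°·5.75/10 = -205.8500° = -3.592760 rad
cos θ = -0.899939, sin θ = 0.436017 (intermediates below are computed at full precision and shown rounded to 5 d.p.)
v1: (-5,-2) → rotate → (5.37173,-0.38021) → ×s → (8.52224,-0.60320) → (8.52,-0.60)
v2: (-4.5,-3) → rotate → (5.35777,0.73774) → ×s → (8.50011,1.17043) → (8.50,1.17)
v3: (4,-4.5) → rotate → (-1.63768,5.79379) → ×s → (-2.59818,9.19185) → (-2.60,9.19)
v4: (3.5,2) → rotate → (-4.02182,-0.27382) → ×s → (-6.38061,-0.43441) → (-6.38,-0.43)
v5: (2,4) → rotate → (-3.54394,-2.72772) → ×s → (-5.62247,-4.32753) → (-5.62,-4.33)
v6: (-1,5) → rotate → (-1.28014,-4.93571) → ×s → (-2.03095,-7.83050) → (-2.03,-7.83)
v7: (-5,1.5) → rotate → (3.84567,-3.52999) → ×s → (6.10115,-5.60033) → (6.10,-5.60)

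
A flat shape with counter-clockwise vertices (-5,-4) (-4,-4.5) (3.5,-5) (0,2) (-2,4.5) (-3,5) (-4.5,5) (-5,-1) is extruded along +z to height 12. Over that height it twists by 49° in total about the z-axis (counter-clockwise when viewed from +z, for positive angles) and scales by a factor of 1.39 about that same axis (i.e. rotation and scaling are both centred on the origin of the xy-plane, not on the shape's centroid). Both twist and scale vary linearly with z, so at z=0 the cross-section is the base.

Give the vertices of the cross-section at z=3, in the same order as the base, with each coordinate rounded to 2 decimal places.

t = z/height = 3/12 = 0.25
s = 1 + (scale-1)·z/height = 1 + (1.39-1)·3/12 = 1.097500
θ = twist·z/height = 49°·3/12 = 12.2500° = 0.213803 rad
cos θ = 0.977231, sin θ = 0.212178 (intermediates below are computed at full precision and shown rounded to 5 d.p.)
v1: (-5,-4) → rotate → (-4.03744,-4.96981) → ×s → (-4.43110,-5.45437) → (-4.43,-5.45)
v2: (-4,-4.5) → rotate → (-2.95412,-5.24625) → ×s → (-3.24215,-5.75776) → (-3.24,-5.76)
v3: (3.5,-5) → rotate → (4.48120,-4.14353) → ×s → (4.91811,-4.54753) → (4.92,-4.55)
v4: (0,2) → rotate → (-0.42436,1.95446) → ×s → (-0.46573,2.14502) → (-0.47,2.15)
v5: (-2,4.5) → rotate → (-2.90926,3.97318) → ×s → (-3.19291,4.36057) → (-3.19,4.36)
v6: (-3,5) → rotate → (-3.99258,4.24962) → ×s → (-4.38186,4.66396) → (-4.38,4.66)
v7: (-4.5,5) → rotate → (-5.45843,3.93136) → ×s → (-5.99063,4.31466) → (-5.99,4.31)
v8: (-5,-1) → rotate → (-4.67398,-2.03812) → ×s → (-5.12969,-2.23684) → (-5.13,-2.24)

Cross-section at z=3: (-4.43,-5.45) (-3.24,-5.76) (4.92,-4.55) (-0.47,2.15) (-3.19,4.36) (-4.38,4.66) (-5.99,4.31) (-5.13,-2.24)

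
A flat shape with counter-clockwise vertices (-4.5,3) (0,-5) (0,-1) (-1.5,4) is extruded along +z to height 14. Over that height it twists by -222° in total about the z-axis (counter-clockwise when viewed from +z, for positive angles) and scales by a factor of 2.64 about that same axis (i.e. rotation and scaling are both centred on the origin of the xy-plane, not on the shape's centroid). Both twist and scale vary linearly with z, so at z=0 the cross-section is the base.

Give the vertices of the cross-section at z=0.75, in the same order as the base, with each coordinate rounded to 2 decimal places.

t = z/height = 0.75/14 = 0.0535714
s = 1 + (scale-1)·z/height = 1 + (2.64-1)·0.75/14 = 1.087857
θ = twist·z/height = -222°·0.75/14 = -11.8929° = -0.207570 rad
cos θ = 0.978535, sin θ = -0.206082 (intermediates below are computed at full precision and shown rounded to 5 d.p.)
v1: (-4.5,3) → rotate → (-3.78516,3.86297) → ×s → (-4.11771,4.20236) → (-4.12,4.20)
v2: (0,-5) → rotate → (-1.03041,-4.89267) → ×s → (-1.12094,-5.32253) → (-1.12,-5.32)
v3: (0,-1) → rotate → (-0.20608,-0.97853) → ×s → (-0.22419,-1.06451) → (-0.22,-1.06)
v4: (-1.5,4) → rotate → (-0.64347,4.22326) → ×s → (-0.70001,4.59431) → (-0.70,4.59)

Cross-section at z=0.75: (-4.12,4.20) (-1.12,-5.32) (-0.22,-1.06) (-0.70,4.59)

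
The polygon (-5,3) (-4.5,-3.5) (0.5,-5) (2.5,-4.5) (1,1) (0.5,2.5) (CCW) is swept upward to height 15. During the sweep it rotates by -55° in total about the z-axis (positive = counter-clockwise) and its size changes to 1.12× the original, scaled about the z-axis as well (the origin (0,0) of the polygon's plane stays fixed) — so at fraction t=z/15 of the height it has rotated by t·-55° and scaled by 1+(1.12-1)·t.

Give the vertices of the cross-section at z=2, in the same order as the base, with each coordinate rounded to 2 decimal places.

t = z/height = 2/15 = 0.133333
s = 1 + (scale-1)·z/height = 1 + (1.12-1)·2/15 = 1.016000
θ = twist·z/height = -55°·2/15 = -7.3333° = -0.127991 rad
cos θ = 0.991820, sin θ = -0.127642 (intermediates below are computed at full precision and shown rounded to 5 d.p.)
v1: (-5,3) → rotate → (-4.57618,3.61367) → ×s → (-4.64940,3.67149) → (-4.65,3.67)
v2: (-4.5,-3.5) → rotate → (-4.90994,-2.89698) → ×s → (-4.98850,-2.94334) → (-4.99,-2.94)
v3: (0.5,-5) → rotate → (-0.14230,-5.02292) → ×s → (-0.14457,-5.10329) → (-0.14,-5.10)
v4: (2.5,-4.5) → rotate → (1.90516,-4.78230) → ×s → (1.93565,-4.85881) → (1.94,-4.86)
v5: (1,1) → rotate → (1.11946,0.86418) → ×s → (1.13737,0.87801) → (1.14,0.88)
v6: (0.5,2.5) → rotate → (0.81501,2.41573) → ×s → (0.82805,2.45438) → (0.83,2.45)

Cross-section at z=2: (-4.65,3.67) (-4.99,-2.94) (-0.14,-5.10) (1.94,-4.86) (1.14,0.88) (0.83,2.45)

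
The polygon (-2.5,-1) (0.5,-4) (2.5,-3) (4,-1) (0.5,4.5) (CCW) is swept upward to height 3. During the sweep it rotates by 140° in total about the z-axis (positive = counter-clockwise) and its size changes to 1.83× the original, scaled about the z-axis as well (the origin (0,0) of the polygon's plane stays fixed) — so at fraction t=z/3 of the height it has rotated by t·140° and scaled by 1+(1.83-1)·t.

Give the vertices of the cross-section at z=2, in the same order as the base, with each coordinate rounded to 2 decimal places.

t = z/height = 2/3 = 0.666667
s = 1 + (scale-1)·z/height = 1 + (1.83-1)·2/3 = 1.553333
θ = twist·z/height = 140°·2/3 = 93.3333° = 1.628974 rad
cos θ = -0.058145, sin θ = 0.998308 (intermediates below are computed at full precision and shown rounded to 5 d.p.)
v1: (-2.5,-1) → rotate → (1.14367,-2.43763) → ×s → (1.77650,-3.78645) → (1.78,-3.79)
v2: (0.5,-4) → rotate → (3.96416,0.73173) → ×s → (6.15766,1.13663) → (6.16,1.14)
v3: (2.5,-3) → rotate → (2.84956,2.67020) → ×s → (4.42632,4.14772) → (4.43,4.15)
v4: (4,-1) → rotate → (0.76573,4.05138) → ×s → (1.18943,6.29314) → (1.19,6.29)
v5: (0.5,4.5) → rotate → (-4.52146,0.23750) → ×s → (-7.02333,0.36892) → (-7.02,0.37)

Cross-section at z=2: (1.78,-3.79) (6.16,1.14) (4.43,4.15) (1.19,6.29) (-7.02,0.37)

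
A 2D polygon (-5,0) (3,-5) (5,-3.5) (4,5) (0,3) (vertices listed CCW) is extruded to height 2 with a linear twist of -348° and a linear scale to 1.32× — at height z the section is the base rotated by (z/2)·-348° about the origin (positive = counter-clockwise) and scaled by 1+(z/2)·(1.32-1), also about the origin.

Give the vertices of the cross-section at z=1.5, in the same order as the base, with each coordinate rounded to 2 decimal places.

Cross-section at z=1.5: (0.97,-6.12) (5.54,4.64) (3.32,6.80) (-6.90,3.93) (-3.67,-0.58)

t = z/height = 1.5/2 = 0.75
s = 1 + (scale-1)·z/height = 1 + (1.32-1)·1.5/2 = 1.240000
θ = twist·z/height = -348°·1.5/2 = -261.0000° = -4.555309 rad
cos θ = -0.156434, sin θ = 0.987688 (intermediates below are computed at full precision and shown rounded to 5 d.p.)
v1: (-5,0) → rotate → (0.78217,-4.93844) → ×s → (0.96989,-6.12367) → (0.97,-6.12)
v2: (3,-5) → rotate → (4.46914,3.74524) → ×s → (5.54173,4.64409) → (5.54,4.64)
v3: (5,-3.5) → rotate → (2.67474,5.48596) → ×s → (3.31667,6.80259) → (3.32,6.80)
v4: (4,5) → rotate → (-5.56418,3.16858) → ×s → (-6.89958,3.92904) → (-6.90,3.93)
v5: (0,3) → rotate → (-2.96307,-0.46930) → ×s → (-3.67420,-0.58194) → (-3.67,-0.58)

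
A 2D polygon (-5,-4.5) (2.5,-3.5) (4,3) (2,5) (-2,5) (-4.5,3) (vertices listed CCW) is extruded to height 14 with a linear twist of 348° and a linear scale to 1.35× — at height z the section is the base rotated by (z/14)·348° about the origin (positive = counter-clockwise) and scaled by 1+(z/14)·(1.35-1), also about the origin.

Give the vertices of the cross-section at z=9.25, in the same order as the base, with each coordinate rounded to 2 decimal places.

Cross-section at z=9.25: (-0.28,8.28) (-5.28,0.42) (-0.34,-6.15) (3.13,-5.85) (6.30,-2.08) (6.39,1.86)

t = z/height = 9.25/14 = 0.660714
s = 1 + (scale-1)·z/height = 1 + (1.35-1)·9.25/14 = 1.231250
θ = twist·z/height = 348°·9.25/14 = 229.9286° = 4.013011 rad
cos θ = -0.643742, sin θ = -0.765243 (intermediates below are computed at full precision and shown rounded to 5 d.p.)
v1: (-5,-4.5) → rotate → (-0.22488,6.72305) → ×s → (-0.27688,8.27776) → (-0.28,8.28)
v2: (2.5,-3.5) → rotate → (-4.28770,0.33999) → ×s → (-5.27924,0.41861) → (-5.28,0.42)
v3: (4,3) → rotate → (-0.27924,-4.99220) → ×s → (-0.34382,-6.14664) → (-0.34,-6.15)
v4: (2,5) → rotate → (2.53873,-4.74920) → ×s → (3.12581,-5.84745) → (3.13,-5.85)
v5: (-2,5) → rotate → (5.11370,-1.68823) → ×s → (6.29624,-2.07863) → (6.30,-2.08)
v6: (-4.5,3) → rotate → (5.19257,1.51236) → ×s → (6.39335,1.86210) → (6.39,1.86)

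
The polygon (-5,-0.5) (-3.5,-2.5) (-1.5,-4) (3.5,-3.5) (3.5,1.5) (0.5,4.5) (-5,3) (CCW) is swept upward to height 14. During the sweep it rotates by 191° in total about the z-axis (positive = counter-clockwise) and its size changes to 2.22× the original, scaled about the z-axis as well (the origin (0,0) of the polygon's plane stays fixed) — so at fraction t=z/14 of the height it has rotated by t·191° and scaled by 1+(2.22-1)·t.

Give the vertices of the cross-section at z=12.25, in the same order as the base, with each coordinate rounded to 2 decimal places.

t = z/height = 12.25/14 = 0.875
s = 1 + (scale-1)·z/height = 1 + (2.22-1)·12.25/14 = 2.067500
θ = twist·z/height = 191°·12.25/14 = 167.1250° = 2.916882 rad
cos θ = -0.974859, sin θ = 0.222825 (intermediates below are computed at full precision and shown rounded to 5 d.p.)
v1: (-5,-0.5) → rotate → (4.98570,-0.62669) → ×s → (10.30794,-1.29569) → (10.31,-1.30)
v2: (-3.5,-2.5) → rotate → (3.96907,1.65726) → ×s → (8.20605,3.42638) → (8.21,3.43)
v3: (-1.5,-4) → rotate → (2.35359,3.56520) → ×s → (4.86604,7.37104) → (4.87,7.37)
v4: (3.5,-3.5) → rotate → (-2.63212,4.19189) → ×s → (-5.44190,8.66674) → (-5.44,8.67)
v5: (3.5,1.5) → rotate → (-3.74624,-0.68240) → ×s → (-7.74536,-1.41086) → (-7.75,-1.41)
v6: (0.5,4.5) → rotate → (-1.49014,-4.27545) → ×s → (-3.08087,-8.83949) → (-3.08,-8.84)
v7: (-5,3) → rotate → (4.20582,-4.03870) → ×s → (8.69553,-8.35001) → (8.70,-8.35)

Cross-section at z=12.25: (10.31,-1.30) (8.21,3.43) (4.87,7.37) (-5.44,8.67) (-7.75,-1.41) (-3.08,-8.84) (8.70,-8.35)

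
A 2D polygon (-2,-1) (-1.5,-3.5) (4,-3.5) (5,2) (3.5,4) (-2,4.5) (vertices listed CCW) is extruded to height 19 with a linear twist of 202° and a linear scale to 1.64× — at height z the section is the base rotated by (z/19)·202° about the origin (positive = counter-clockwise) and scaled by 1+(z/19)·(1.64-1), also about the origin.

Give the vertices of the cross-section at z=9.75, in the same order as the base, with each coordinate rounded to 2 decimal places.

Cross-section at z=9.75: (1.92,-2.27) (4.99,-0.84) (3.26,6.26) (-4.15,5.83) (-6.26,3.26) (-5.18,-3.99)

t = z/height = 9.75/19 = 0.513158
s = 1 + (scale-1)·z/height = 1 + (1.64-1)·9.75/19 = 1.328421
θ = twist·z/height = 202°·9.75/19 = 103.6579° = 1.809172 rad
cos θ = -0.236124, sin θ = 0.971723 (intermediates below are computed at full precision and shown rounded to 5 d.p.)
v1: (-2,-1) → rotate → (1.44397,-1.70732) → ×s → (1.91820,-2.26804) → (1.92,-2.27)
v2: (-1.5,-3.5) → rotate → (3.75522,-0.63115) → ×s → (4.98851,-0.83843) → (4.99,-0.84)
v3: (4,-3.5) → rotate → (2.45653,4.71333) → ×s → (3.26331,6.26128) → (3.26,6.26)
v4: (5,2) → rotate → (-3.12407,4.38637) → ×s → (-4.15008,5.82694) → (-4.15,5.83)
v5: (3.5,4) → rotate → (-4.71333,2.45653) → ×s → (-6.26128,3.26331) → (-6.26,3.26)
v6: (-2,4.5) → rotate → (-3.90050,-3.00600) → ×s → (-5.18151,-3.99324) → (-5.18,-3.99)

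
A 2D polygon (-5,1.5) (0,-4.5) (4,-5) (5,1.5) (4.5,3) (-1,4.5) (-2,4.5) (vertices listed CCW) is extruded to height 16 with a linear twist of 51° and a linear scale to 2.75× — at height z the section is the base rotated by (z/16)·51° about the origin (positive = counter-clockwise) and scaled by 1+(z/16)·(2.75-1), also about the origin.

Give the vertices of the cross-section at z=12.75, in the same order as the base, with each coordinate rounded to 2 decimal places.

t = z/height = 12.75/16 = 0.796875
s = 1 + (scale-1)·z/height = 1 + (2.75-1)·12.75/16 = 2.394531
θ = twist·z/height = 51°·12.75/16 = 40.6406° = 0.709313 rad
cos θ = 0.758810, sin θ = 0.651312 (intermediates below are computed at full precision and shown rounded to 5 d.p.)
v1: (-5,1.5) → rotate → (-4.77102,-2.11835) → ×s → (-11.42435,-5.07245) → (-11.42,-5.07)
v2: (0,-4.5) → rotate → (2.93091,-3.41464) → ×s → (7.01815,-8.17647) → (7.02,-8.18)
v3: (4,-5) → rotate → (6.29180,-1.18880) → ×s → (15.06591,-2.84662) → (15.07,-2.85)
v4: (5,1.5) → rotate → (2.81708,4.39478) → ×s → (6.74559,10.52343) → (6.75,10.52)
v5: (4.5,3) → rotate → (1.46071,5.20733) → ×s → (3.49771,12.46913) → (3.50,12.47)
v6: (-1,4.5) → rotate → (-3.68972,2.76333) → ×s → (-8.83514,6.61688) → (-8.84,6.62)
v7: (-2,4.5) → rotate → (-4.44853,2.11202) → ×s → (-10.65213,5.05730) → (-10.65,5.06)

Cross-section at z=12.75: (-11.42,-5.07) (7.02,-8.18) (15.07,-2.85) (6.75,10.52) (3.50,12.47) (-8.84,6.62) (-10.65,5.06)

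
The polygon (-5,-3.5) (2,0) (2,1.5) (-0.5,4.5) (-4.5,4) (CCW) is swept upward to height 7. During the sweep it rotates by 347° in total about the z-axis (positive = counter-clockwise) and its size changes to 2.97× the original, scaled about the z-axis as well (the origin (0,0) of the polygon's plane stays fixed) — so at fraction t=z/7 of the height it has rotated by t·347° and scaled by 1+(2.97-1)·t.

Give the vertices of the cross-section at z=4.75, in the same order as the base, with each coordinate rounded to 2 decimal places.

Cross-section at z=4.75: (-0.11,14.26) (-2.65,-3.85) (0.24,-5.84) (9.32,-5.00) (13.66,3.36)

t = z/height = 4.75/7 = 0.678571
s = 1 + (scale-1)·z/height = 1 + (2.97-1)·4.75/7 = 2.336786
θ = twist·z/height = 347°·4.75/7 = 235.4643° = 4.109627 rad
cos θ = -0.566920, sin θ = -0.823773 (intermediates below are computed at full precision and shown rounded to 5 d.p.)
v1: (-5,-3.5) → rotate → (-0.04861,6.10308) → ×s → (-0.11358,14.26160) → (-0.11,14.26)
v2: (2,0) → rotate → (-1.13384,-1.64755) → ×s → (-2.64954,-3.84996) → (-2.65,-3.85)
v3: (2,1.5) → rotate → (0.10182,-2.49793) → ×s → (0.23793,-5.83712) → (0.24,-5.84)
v4: (-0.5,4.5) → rotate → (3.99044,-2.13925) → ×s → (9.32480,-4.99898) → (9.32,-5.00)
v5: (-4.5,4) → rotate → (5.84623,1.43930) → ×s → (13.66139,3.36333) → (13.66,3.36)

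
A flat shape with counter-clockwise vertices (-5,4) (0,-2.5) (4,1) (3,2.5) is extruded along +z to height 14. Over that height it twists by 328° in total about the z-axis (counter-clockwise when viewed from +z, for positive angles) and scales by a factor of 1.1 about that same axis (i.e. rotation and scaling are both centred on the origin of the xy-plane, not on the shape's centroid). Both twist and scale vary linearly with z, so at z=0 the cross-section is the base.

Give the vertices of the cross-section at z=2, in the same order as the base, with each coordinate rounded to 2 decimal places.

Cross-section at z=2: (-6.43,-0.93) (1.85,-1.73) (2.03,3.65) (0.23,3.95)

t = z/height = 2/14 = 0.142857
s = 1 + (scale-1)·z/height = 1 + (1.1-1)·2/14 = 1.014286
θ = twist·z/height = 328°·2/14 = 46.8571° = 0.817811 rad
cos θ = 0.683820, sin θ = 0.729651 (intermediates below are computed at full precision and shown rounded to 5 d.p.)
v1: (-5,4) → rotate → (-6.33770,-0.91298) → ×s → (-6.42824,-0.92602) → (-6.43,-0.93)
v2: (0,-2.5) → rotate → (1.82413,-1.70955) → ×s → (1.85019,-1.73397) → (1.85,-1.73)
v3: (4,1) → rotate → (2.00563,3.60242) → ×s → (2.03428,3.65389) → (2.03,3.65)
v4: (3,2.5) → rotate → (0.22733,3.89850) → ×s → (0.23058,3.95420) → (0.23,3.95)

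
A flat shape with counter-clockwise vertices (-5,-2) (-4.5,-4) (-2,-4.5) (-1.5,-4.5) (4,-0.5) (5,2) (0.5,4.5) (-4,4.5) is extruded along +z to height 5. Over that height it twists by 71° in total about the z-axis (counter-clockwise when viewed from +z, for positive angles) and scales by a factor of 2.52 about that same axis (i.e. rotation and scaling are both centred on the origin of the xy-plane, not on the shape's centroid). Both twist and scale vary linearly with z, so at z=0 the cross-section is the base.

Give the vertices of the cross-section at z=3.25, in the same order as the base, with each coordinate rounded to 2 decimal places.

Cross-section at z=3.25: (-4.02,-9.92) (-0.46,-11.96) (3.70,-9.06) (4.39,-8.35) (6.23,5.05) (4.02,9.92) (-5.76,6.91) (-11.96,0.46)

t = z/height = 3.25/5 = 0.65
s = 1 + (scale-1)·z/height = 1 + (2.52-1)·3.25/5 = 1.988000
θ = twist·z/height = 71°·3.25/5 = 46.1500° = 0.805469 rad
cos θ = 0.692773, sin θ = 0.721156 (intermediates below are computed at full precision and shown rounded to 5 d.p.)
v1: (-5,-2) → rotate → (-2.02155,-4.99133) → ×s → (-4.01885,-9.92275) → (-4.02,-9.92)
v2: (-4.5,-4) → rotate → (-0.23285,-6.01629) → ×s → (-0.46291,-11.96039) → (-0.46,-11.96)
v3: (-2,-4.5) → rotate → (1.85966,-4.55979) → ×s → (3.69700,-9.06486) → (3.70,-9.06)
v4: (-1.5,-4.5) → rotate → (2.20604,-4.19921) → ×s → (4.38561,-8.34803) → (4.39,-8.35)
v5: (4,-0.5) → rotate → (3.13167,2.53824) → ×s → (6.22576,5.04602) → (6.23,5.05)
v6: (5,2) → rotate → (2.02155,4.99133) → ×s → (4.01885,9.92275) → (4.02,9.92)
v7: (0.5,4.5) → rotate → (-2.89882,3.47806) → ×s → (-5.76284,6.91437) → (-5.76,6.91)
v8: (-4,4.5) → rotate → (-6.01629,0.23285) → ×s → (-11.96039,0.46291) → (-11.96,0.46)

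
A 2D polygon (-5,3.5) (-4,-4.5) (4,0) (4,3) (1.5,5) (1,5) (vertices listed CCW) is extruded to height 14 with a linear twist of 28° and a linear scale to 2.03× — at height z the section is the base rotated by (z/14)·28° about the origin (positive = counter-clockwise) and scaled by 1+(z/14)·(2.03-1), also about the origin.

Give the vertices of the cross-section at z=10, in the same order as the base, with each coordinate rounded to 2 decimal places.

Cross-section at z=10: (-10.23,2.74) (-3.85,-9.71) (6.52,2.37) (4.74,7.27) (-0.52,9.05) (-1.34,8.75)

t = z/height = 10/14 = 0.714286
s = 1 + (scale-1)·z/height = 1 + (2.03-1)·10/14 = 1.735714
θ = twist·z/height = 28°·10/14 = 20.0000° = 0.349066 rad
cos θ = 0.939693, sin θ = 0.342020 (intermediates below are computed at full precision and shown rounded to 5 d.p.)
v1: (-5,3.5) → rotate → (-5.89553,1.57882) → ×s → (-10.23296,2.74039) → (-10.23,2.74)
v2: (-4,-4.5) → rotate → (-2.21968,-5.59670) → ×s → (-3.85273,-9.71427) → (-3.85,-9.71)
v3: (4,0) → rotate → (3.75877,1.36808) → ×s → (6.52415,2.37460) → (6.52,2.37)
v4: (4,3) → rotate → (2.73271,4.18716) → ×s → (4.74320,7.26771) → (4.74,7.27)
v5: (1.5,5) → rotate → (-0.30056,5.21149) → ×s → (-0.52169,9.04566) → (-0.52,9.05)
v6: (1,5) → rotate → (-0.77041,5.04048) → ×s → (-1.33721,8.74884) → (-1.34,8.75)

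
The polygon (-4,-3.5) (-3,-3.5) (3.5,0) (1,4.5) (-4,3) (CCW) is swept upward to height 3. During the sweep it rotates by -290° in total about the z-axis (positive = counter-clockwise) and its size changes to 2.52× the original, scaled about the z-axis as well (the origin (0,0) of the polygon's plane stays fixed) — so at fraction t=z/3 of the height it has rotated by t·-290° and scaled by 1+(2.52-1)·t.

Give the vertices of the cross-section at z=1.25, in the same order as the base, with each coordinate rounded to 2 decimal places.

t = z/height = 1.25/3 = 0.416667
s = 1 + (scale-1)·z/height = 1 + (2.52-1)·1.25/3 = 1.633333
θ = twist·z/height = -290°·1.25/3 = -120.8333° = -2.108940 rad
cos θ = -0.512543, sin θ = -0.858662 (intermediates below are computed at full precision and shown rounded to 5 d.p.)
v1: (-4,-3.5) → rotate → (-0.95515,5.22855) → ×s → (-1.56007,8.53996) → (-1.56,8.54)
v2: (-3,-3.5) → rotate → (-1.46769,4.36988) → ×s → (-2.39723,7.13748) → (-2.40,7.14)
v3: (3.5,0) → rotate → (-1.79390,-3.00532) → ×s → (-2.93003,-4.90868) → (-2.93,-4.91)
v4: (1,4.5) → rotate → (3.35144,-3.16510) → ×s → (5.47401,-5.16967) → (5.47,-5.17)
v5: (-4,3) → rotate → (4.62616,1.89702) → ×s → (7.55605,3.09847) → (7.56,3.10)

Cross-section at z=1.25: (-1.56,8.54) (-2.40,7.14) (-2.93,-4.91) (5.47,-5.17) (7.56,3.10)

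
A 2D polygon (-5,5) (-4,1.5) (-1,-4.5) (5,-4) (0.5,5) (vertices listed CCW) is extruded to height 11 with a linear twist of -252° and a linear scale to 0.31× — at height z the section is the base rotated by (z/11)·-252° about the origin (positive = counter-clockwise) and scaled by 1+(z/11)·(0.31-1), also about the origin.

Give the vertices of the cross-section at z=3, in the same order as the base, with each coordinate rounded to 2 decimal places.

Cross-section at z=3: (2.31,5.26) (-0.04,3.47) (-3.70,-0.57) (-1.55,-4.96) (3.93,1.09)

t = z/height = 3/11 = 0.272727
s = 1 + (scale-1)·z/height = 1 + (0.31-1)·3/11 = 0.811818
θ = twist·z/height = -252°·3/11 = -68.7273° = -1.199517 rad
cos θ = 0.362808, sin θ = -0.931864 (intermediates below are computed at full precision and shown rounded to 5 d.p.)
v1: (-5,5) → rotate → (2.84528,6.47336) → ×s → (2.30985,5.25519) → (2.31,5.26)
v2: (-4,1.5) → rotate → (-0.05343,4.27167) → ×s → (-0.04338,3.46782) → (-0.04,3.47)
v3: (-1,-4.5) → rotate → (-4.55620,-0.70077) → ×s → (-3.69880,-0.56890) → (-3.70,-0.57)
v4: (5,-4) → rotate → (-1.91342,-6.11055) → ×s → (-1.55335,-4.96066) → (-1.55,-4.96)
v5: (0.5,5) → rotate → (4.84072,1.34811) → ×s → (3.92979,1.09442) → (3.93,1.09)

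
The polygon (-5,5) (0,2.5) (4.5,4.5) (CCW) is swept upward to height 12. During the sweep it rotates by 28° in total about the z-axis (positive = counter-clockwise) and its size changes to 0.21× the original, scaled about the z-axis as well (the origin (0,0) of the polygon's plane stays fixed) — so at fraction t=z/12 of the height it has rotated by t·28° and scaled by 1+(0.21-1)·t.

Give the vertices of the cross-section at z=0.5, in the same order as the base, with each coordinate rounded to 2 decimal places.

Cross-section at z=0.5: (-4.93,4.74) (-0.05,2.42) (4.26,4.44)

t = z/height = 0.5/12 = 0.0416667
s = 1 + (scale-1)·z/height = 1 + (0.21-1)·0.5/12 = 0.967083
θ = twist·z/height = 28°·0.5/12 = 1.1667° = 0.020362 rad
cos θ = 0.999793, sin θ = 0.020361 (intermediates below are computed at full precision and shown rounded to 5 d.p.)
v1: (-5,5) → rotate → (-5.10077,4.89716) → ×s → (-4.93287,4.73596) → (-4.93,4.74)
v2: (0,2.5) → rotate → (-0.05090,2.49948) → ×s → (-0.04923,2.41721) → (-0.05,2.42)
v3: (4.5,4.5) → rotate → (4.40744,4.59069) → ×s → (4.26237,4.43958) → (4.26,4.44)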